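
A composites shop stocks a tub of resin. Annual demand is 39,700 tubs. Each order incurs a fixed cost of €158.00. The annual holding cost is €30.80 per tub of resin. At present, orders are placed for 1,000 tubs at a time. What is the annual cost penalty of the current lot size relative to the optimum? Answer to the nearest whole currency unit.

Extra cost ≈ €2,016 per year

EOQ = √(2DS/H) = √(2 × 39,700 × 158 / 30.8) ≈ 638.21.
Cost at Q* = (D/Q*)S + (Q*/2)H = √(2DSH) ≈ €19,656.86.
Cost at Q = 1,000: (39,700/1,000)×158 + (1,000/2)×30.8 = €6,272.60 + €15,400.00 = €21,672.60.
Excess = €21,672.60 − €19,656.86 = €2,015.74.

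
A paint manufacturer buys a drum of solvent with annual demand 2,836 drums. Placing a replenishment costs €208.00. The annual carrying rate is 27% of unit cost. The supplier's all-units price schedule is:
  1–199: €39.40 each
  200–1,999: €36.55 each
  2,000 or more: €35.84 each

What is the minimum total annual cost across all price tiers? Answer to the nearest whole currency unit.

Holding cost per unit per year at price C is H = 0.27·C.
Candidates are each tier's EOQ (if it falls in that tier) and each price-break quantity.
Tier 1 (€39.40): EOQ = 333.0 exceeds tier's upper bound 199, so this tier is dominated.
EOQ at €36.55 = 345.8 (feasible in tier 2): TC = 2,836×€36.55 + (2,836/345.8)×208 + (345.8/2)×0.27×€36.55 = €107,067.93.
EOQ at €35.84 = 349.2 < 2000, so use break Q=2000: TC = 2,836×€35.84 + (2,836/2000.0)×208 + (2000.0/2)×0.27×€35.84 = €111,613.98.
Lowest total cost among the candidates is at Q = 345.8.

TC* ≈ €107,068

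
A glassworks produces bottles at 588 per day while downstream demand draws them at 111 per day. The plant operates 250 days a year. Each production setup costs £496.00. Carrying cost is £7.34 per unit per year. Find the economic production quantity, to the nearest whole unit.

Q* ≈ 2,150 bottles

Annual demand D = 111 × 250 = 27,750.
Production build-up factor (1 − d/p) = 1 − 111/588 = 0.8112.
Q* = √(2DS / (H(1 − d/p))) = √(2 × 27,750 × 496 / (7.34 × 0.8112)).
= √(27,528,000 / 5.9544) ≈ 2150.150.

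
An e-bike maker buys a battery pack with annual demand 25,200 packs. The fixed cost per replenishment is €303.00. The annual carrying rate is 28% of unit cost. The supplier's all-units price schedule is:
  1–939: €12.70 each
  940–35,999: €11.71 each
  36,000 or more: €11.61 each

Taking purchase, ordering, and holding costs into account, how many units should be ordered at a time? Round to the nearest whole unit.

Holding cost per unit per year at price C is H = 0.28·C.
For each price level, check whether its EOQ is feasible; otherwise the best quantity at that price is the breakpoint.
Tier 1 (€12.70): EOQ = 2072.3 exceeds tier's upper bound 939, so this tier is dominated.
EOQ at €11.71 = 2158.1 (feasible in tier 2): TC = 25,200×€11.71 + (25,200/2158.1)×303 + (2158.1/2)×0.28×€11.71 = €302,168.10.
EOQ at €11.61 = 2167.4 < 36000, so use break Q=36000: TC = 25,200×€11.61 + (25,200/36000.0)×303 + (36000.0/2)×0.28×€11.61 = €351,298.50.
Lowest total cost is €302,168.10 at Q = 2158.1.

Q* ≈ 2,158 packs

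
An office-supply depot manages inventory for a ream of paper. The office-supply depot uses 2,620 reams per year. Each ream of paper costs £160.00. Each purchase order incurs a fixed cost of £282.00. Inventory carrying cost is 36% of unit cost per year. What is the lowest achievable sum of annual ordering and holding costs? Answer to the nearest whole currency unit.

Holding cost H = 0.36 × £160.00 = £57.6000 per unit per year.
Q* = √(2DS/H) = √(2 × 2,620 × 282 / 57.6) ≈ 160.17.
At Q*, ordering cost (D/Q*)S equals holding cost (Q*/2)H, each = √(DSH/2).
Minimum total = √(2DSH) = √(2 × 2,620 × 282 × 57.6) ≈ 9225.745.

TC* ≈ £9,226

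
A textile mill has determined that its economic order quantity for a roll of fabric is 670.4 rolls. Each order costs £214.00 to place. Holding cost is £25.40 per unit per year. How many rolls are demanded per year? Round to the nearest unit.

D ≈ 26,672 rolls per year

The basic EOQ model gives Q* = √(2DS/H); rearrange for the unknown.
From Q* = √(2DS/H): D = Q*²H / (2S) = 670.4² × 25.4 / (2 × 214) = 26672.146.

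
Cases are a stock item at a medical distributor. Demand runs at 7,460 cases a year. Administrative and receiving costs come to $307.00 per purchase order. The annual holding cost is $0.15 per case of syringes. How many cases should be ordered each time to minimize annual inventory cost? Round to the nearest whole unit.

Q* ≈ 5,526 cases

EOQ = √(2DS / H) = √(2 × 7,460 × 307 / 0.15).
= √(4,580,440 / 0.15) = √30,536,266.6667 ≈ 5525.963.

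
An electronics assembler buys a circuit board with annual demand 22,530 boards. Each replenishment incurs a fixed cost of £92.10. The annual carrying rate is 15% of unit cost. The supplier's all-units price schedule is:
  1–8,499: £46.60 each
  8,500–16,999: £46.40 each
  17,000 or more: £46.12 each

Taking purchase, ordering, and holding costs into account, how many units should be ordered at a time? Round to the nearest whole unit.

Q* ≈ 771 boards

Holding cost per unit per year at price C is H = 0.15·C.
For each price level, check whether its EOQ is feasible; otherwise the best quantity at that price is the breakpoint.
EOQ at £46.60 = 770.5 (feasible in tier 1): TC = 22,530×£46.60 + (22,530/770.5)×92.1 + (770.5/2)×0.15×£46.60 = £1,055,283.97.
EOQ at £46.40 = 772.2 < 8500, so use break Q=8500: TC = 22,530×£46.40 + (22,530/8500.0)×92.1 + (8500.0/2)×0.15×£46.40 = £1,075,216.12.
EOQ at £46.12 = 774.5 < 17000, so use break Q=17000: TC = 22,530×£46.12 + (22,530/17000.0)×92.1 + (17000.0/2)×0.15×£46.12 = £1,098,008.66.
Lowest total cost is £1,055,283.97 at Q = 770.5.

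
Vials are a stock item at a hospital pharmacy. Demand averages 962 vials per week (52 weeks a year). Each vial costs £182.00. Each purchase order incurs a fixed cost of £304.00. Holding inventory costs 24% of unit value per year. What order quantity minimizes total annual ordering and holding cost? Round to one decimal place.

Q* ≈ 834.4 vials

Annual demand D = 962 × 52 = 50,024.
Holding cost H = 0.24 × £182.00 = £43.6800 per unit per year.
EOQ = √(2DS / H) = √(2 × 50,024 × 304 / 43.68).
= √(30,414,592 / 43.68) = √696,304.7619 ≈ 834.449.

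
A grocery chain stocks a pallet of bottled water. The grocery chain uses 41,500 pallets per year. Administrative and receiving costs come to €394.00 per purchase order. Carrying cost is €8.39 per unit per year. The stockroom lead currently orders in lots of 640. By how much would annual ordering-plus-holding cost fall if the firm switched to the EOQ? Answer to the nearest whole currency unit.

Extra cost ≈ €11,669 per year

EOQ = √(2DS/H) = √(2 × 41,500 × 394 / 8.39) ≈ 1974.27.
Cost at Q* = (D/Q*)S + (Q*/2)H = √(2DSH) ≈ €16,564.11.
Cost at Q = 640: (41,500/640)×394 + (640/2)×8.39 = €25,548.44 + €2,684.80 = €28,233.24.
Excess = €28,233.24 − €16,564.11 = €11,669.13.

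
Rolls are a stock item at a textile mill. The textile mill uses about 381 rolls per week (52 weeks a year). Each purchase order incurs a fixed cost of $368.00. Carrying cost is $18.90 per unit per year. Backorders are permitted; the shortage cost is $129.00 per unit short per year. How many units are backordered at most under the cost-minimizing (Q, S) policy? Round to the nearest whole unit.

S* ≈ 120 rolls

Annual demand D = 381 × 52 = 19,812.
With planned backorders, Q* = √(2DS/H) · √((H+B)/B).
√(2DS/H) = √(2 × 19,812 × 368 / 18.9) = 878.359.
√((H+B)/B) = √((18.9+129)/129) = 1.0708.
Q* ≈ 940.506.
S* = Q* · H/(H+B) = 940.506 × 18.9/147.9 ≈ 120.186.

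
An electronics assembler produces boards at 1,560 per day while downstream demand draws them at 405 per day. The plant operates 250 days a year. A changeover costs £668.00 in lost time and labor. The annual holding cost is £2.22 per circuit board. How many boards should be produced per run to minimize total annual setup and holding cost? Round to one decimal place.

Q* ≈ 9,071.8 boards

Annual demand D = 405 × 250 = 101,250.
Production build-up factor (1 − d/p) = 1 − 405/1,560 = 0.7404.
Q* = √(2DS / (H(1 − d/p))) = √(2 × 101,250 × 668 / (2.22 × 0.7404)).
= √(135,270,000 / 1.6437) ≈ 9071.844.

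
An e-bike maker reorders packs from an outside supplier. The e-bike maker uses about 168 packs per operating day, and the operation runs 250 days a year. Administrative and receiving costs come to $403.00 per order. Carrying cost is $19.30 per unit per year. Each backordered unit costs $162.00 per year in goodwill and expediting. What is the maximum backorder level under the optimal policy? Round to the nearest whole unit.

Annual demand D = 168 × 250 = 42,000.
With planned backorders, Q* = √(2DS/H) · √((H+B)/B).
√(2DS/H) = √(2 × 42,000 × 403 / 19.3) = 1324.383.
√((H+B)/B) = √((19.3+162)/162) = 1.0579.
Q* ≈ 1401.054.
S* = Q* · H/(H+B) = 1401.054 × 19.3/181.3 ≈ 149.147.

S* ≈ 149 packs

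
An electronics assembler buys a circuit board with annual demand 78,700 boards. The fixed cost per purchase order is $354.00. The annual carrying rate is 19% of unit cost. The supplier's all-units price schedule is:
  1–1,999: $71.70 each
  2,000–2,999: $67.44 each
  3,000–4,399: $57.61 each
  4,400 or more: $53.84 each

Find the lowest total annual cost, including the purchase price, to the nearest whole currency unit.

TC* ≈ $4,266,045

Holding cost per unit per year at price C is H = 0.19·C.
For each price level, check whether its EOQ is feasible; otherwise the best quantity at that price is the breakpoint.
Tier 1 ($71.70): EOQ = 2022.4 exceeds tier's upper bound 1999, so this tier is dominated.
EOQ at $67.44 = 2085.3 (feasible in tier 2): TC = 78,700×$67.44 + (78,700/2085.3)×354 + (2085.3/2)×0.19×$67.44 = $5,334,248.19.
EOQ at $57.61 = 2256.2 < 3000, so use break Q=3000: TC = 78,700×$57.61 + (78,700/3000.0)×354 + (3000.0/2)×0.19×$57.61 = $4,559,612.45.
EOQ at $53.84 = 2333.9 < 4400, so use break Q=4400: TC = 78,700×$53.84 + (78,700/4400.0)×354 + (4400.0/2)×0.19×$53.84 = $4,266,044.89.
Lowest total cost among the candidates is at Q = 4400.0.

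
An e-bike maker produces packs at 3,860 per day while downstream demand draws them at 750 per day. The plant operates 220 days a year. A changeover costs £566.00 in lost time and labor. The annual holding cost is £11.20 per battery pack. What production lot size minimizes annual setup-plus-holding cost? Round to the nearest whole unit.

Annual demand D = 750 × 220 = 165,000.
Production build-up factor (1 − d/p) = 1 − 750/3,860 = 0.8057.
Q* = √(2DS / (H(1 − d/p))) = √(2 × 165,000 × 566 / (11.2 × 0.8057)).
= √(186,780,000 / 9.0238) ≈ 4549.562.

Q* ≈ 4,550 packs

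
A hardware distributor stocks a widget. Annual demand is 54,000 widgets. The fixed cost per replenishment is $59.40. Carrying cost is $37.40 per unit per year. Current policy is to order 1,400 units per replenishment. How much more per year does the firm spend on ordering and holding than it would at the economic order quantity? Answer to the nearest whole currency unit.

Extra cost ≈ $12,982 per year

EOQ = √(2DS/H) = √(2 × 54,000 × 59.4 / 37.4) ≈ 414.16.
Cost at Q* = (D/Q*)S + (Q*/2)H = √(2DSH) ≈ $15,489.62.
Cost at Q = 1,400: (54,000/1,400)×59.4 + (1,400/2)×37.4 = $2,291.14 + $26,180.00 = $28,471.14.
Excess = $28,471.14 − $15,489.62 = $12,981.52.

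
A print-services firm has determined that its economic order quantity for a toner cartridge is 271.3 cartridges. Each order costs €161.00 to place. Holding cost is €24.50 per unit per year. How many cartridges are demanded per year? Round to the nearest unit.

Squaring Q* = √(2DS/H) gives Q*² = 2DS/H.
From Q* = √(2DS/H): D = Q*²H / (2S) = 271.3² × 24.5 / (2 × 161) = 5600.281.

D ≈ 5,600 cartridges per year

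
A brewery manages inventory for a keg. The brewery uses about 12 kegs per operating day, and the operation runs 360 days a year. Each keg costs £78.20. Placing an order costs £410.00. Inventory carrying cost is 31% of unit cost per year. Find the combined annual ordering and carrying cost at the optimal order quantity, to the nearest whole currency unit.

TC* ≈ £9,267

Annual demand D = 12 × 360 = 4,320.
Holding cost H = 0.31 × £78.20 = £24.2420 per unit per year.
EOQ = √(2DS/H) = √(2 × 4,320 × 410 / 24.242) ≈ 382.27.
At Q*, ordering cost (D/Q*)S equals holding cost (Q*/2)H, each = √(DSH/2).
Minimum total = √(2DSH) = √(2 × 4,320 × 410 × 24.242) ≈ 9266.869.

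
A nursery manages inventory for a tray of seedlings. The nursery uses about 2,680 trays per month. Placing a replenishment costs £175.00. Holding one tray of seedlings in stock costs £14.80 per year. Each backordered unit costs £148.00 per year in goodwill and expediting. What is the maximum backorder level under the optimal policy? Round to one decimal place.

Annual demand D = 2,680 × 12 = 32,160.
With planned backorders, Q* = √(2DS/H) · √((H+B)/B).
√(2DS/H) = √(2 × 32,160 × 175 / 14.8) = 872.090.
√((H+B)/B) = √((14.8+148)/148) = 1.0488.
Q* ≈ 914.655.
S* = Q* · H/(H+B) = 914.655 × 14.8/162.8 ≈ 83.150.

S* ≈ 83.2 trays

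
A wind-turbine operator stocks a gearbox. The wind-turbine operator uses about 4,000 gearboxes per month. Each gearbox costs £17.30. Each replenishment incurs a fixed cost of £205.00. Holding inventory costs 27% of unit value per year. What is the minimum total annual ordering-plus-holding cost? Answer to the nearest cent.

TC* ≈ £9,587.77

Annual demand D = 4,000 × 12 = 48,000.
Holding cost H = 0.27 × £17.30 = £4.6710 per unit per year.
Q* = √(2DS/H) = √(2 × 48,000 × 205 / 4.671) ≈ 2052.62.
At Q*, ordering cost (D/Q*)S equals holding cost (Q*/2)H, each = √(DSH/2).
Minimum total = √(2DSH) = √(2 × 48,000 × 205 × 4.671) ≈ 9587.767.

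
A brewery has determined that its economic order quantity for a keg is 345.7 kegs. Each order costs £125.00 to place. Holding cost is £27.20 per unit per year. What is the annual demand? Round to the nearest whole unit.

The basic EOQ model gives Q* = √(2DS/H); rearrange for the unknown.
From Q* = √(2DS/H): D = Q*²H / (2S) = 345.7² × 27.2 / (2 × 125) = 13002.524.

D ≈ 13,003 kegs per year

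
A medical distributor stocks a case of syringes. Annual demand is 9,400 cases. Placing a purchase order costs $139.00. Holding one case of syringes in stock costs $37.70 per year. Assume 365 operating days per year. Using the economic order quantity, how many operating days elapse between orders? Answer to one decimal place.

EOQ = √(2DS/H) = √(2 × 9,400 × 139 / 37.7) ≈ 263.28.
Cycle time = Q*/D × 365 = 263.28 / 9,400 × 365 ≈ 10.223 days.

T ≈ 10.2 days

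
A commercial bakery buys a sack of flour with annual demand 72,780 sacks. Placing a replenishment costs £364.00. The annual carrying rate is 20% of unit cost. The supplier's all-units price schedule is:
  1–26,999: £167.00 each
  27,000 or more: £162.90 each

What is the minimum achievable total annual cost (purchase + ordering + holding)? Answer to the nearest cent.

TC* ≈ £12,196,327.33

Holding cost per unit per year at price C is H = 0.20·C.
Evaluate total cost at each tier's feasible EOQ or, if the EOQ is below the tier, at the tier's minimum quantity.
EOQ at £167.00 = 1259.5 (feasible in tier 1): TC = 72,780×£167.00 + (72,780/1259.5)×364 + (1259.5/2)×0.20×£167.00 = £12,196,327.33.
EOQ at £162.90 = 1275.3 < 27000, so use break Q=27000: TC = 72,780×£162.90 + (72,780/27000.0)×364 + (27000.0/2)×0.20×£162.90 = £12,296,673.18.
Lowest total cost among the candidates is at Q = 1259.5.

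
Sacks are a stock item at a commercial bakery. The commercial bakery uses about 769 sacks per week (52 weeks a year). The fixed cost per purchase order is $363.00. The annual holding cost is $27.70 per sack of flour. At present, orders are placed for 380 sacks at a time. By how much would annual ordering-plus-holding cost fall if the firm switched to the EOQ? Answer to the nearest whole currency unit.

Annual demand D = 769 × 52 = 39,988.
EOQ = √(2DS/H) = √(2 × 39,988 × 363 / 27.7) ≈ 1023.75.
Cost at Q* = (D/Q*)S + (Q*/2)H = √(2DSH) ≈ $28,357.83.
Cost at Q = 380: (39,988/380)×363 + (380/2)×27.7 = $38,199.06 + $5,263.00 = $43,462.06.
Excess = $43,462.06 − $28,357.83 = $15,104.23.

Extra cost ≈ $15,104 per year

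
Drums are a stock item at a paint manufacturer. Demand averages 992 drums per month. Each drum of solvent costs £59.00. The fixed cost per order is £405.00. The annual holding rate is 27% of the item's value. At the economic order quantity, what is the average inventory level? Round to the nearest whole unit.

Average inventory ≈ 389 drums

Annual demand D = 992 × 12 = 11,904.
Holding cost H = 0.27 × £59.00 = £15.9300 per unit per year.
The optimal lot size = √(2DS/H) = √(2 × 11,904 × 405 / 15.93) ≈ 778.00.
Average inventory = Q*/2 ≈ 778.00 / 2 = 389.001.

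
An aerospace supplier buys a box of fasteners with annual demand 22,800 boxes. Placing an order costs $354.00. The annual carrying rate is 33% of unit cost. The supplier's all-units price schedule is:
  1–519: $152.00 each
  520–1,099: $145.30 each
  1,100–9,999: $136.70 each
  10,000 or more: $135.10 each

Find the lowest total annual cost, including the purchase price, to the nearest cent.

TC* ≈ $3,148,908.50

Holding cost per unit per year at price C is H = 0.33·C.
Candidates are each tier's EOQ (if it falls in that tier) and each price-break quantity.
Tier 1 ($152.00): EOQ = 567.3 exceeds tier's upper bound 519, so this tier is dominated.
EOQ at $145.30 = 580.2 (feasible in tier 2): TC = 22,800×$145.30 + (22,800/580.2)×354 + (580.2/2)×0.33×$145.30 = $3,340,661.07.
EOQ at $136.70 = 598.2 < 1100, so use break Q=1100: TC = 22,800×$136.70 + (22,800/1100.0)×354 + (1100.0/2)×0.33×$136.70 = $3,148,908.50.
EOQ at $135.10 = 601.7 < 10000, so use break Q=10000: TC = 22,800×$135.10 + (22,800/10000.0)×354 + (10000.0/2)×0.33×$135.10 = $3,304,002.12.
Lowest total cost among the candidates is at Q = 1100.0.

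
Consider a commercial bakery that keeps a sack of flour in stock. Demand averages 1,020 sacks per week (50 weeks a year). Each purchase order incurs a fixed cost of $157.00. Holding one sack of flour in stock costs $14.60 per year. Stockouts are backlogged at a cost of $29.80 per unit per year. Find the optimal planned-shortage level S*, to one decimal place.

Annual demand D = 1,020 × 50 = 51,000.
With planned backorders, Q* = √(2DS/H) · √((H+B)/B).
√(2DS/H) = √(2 × 51,000 × 157 / 14.6) = 1047.306.
√((H+B)/B) = √((14.6+29.8)/29.8) = 1.2206.
Q* ≈ 1278.371.
S* = Q* · H/(H+B) = 1278.371 × 14.6/44.4 ≈ 420.365.

S* ≈ 420.4 sacks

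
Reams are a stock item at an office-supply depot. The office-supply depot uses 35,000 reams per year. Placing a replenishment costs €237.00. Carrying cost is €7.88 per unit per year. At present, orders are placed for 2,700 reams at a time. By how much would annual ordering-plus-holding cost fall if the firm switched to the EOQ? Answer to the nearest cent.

Extra cost ≈ €2,276.54 per year

EOQ = √(2DS/H) = √(2 × 35,000 × 237 / 7.88) ≈ 1450.98.
Cost at Q* = (D/Q*)S + (Q*/2)H = √(2DSH) ≈ €11,433.69.
Cost at Q = 2,700: (35,000/2,700)×237 + (2,700/2)×7.88 = €3,072.22 + €10,638.00 = €13,710.22.
Excess = €13,710.22 − €11,433.69 = €2,276.54.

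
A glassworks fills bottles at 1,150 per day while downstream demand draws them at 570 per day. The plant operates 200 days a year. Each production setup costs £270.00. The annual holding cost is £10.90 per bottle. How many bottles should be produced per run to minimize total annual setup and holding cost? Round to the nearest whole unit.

Annual demand D = 570 × 200 = 114,000.
Production build-up factor (1 − d/p) = 1 − 570/1,150 = 0.5043.
Q* = √(2DS / (H(1 − d/p))) = √(2 × 114,000 × 270 / (10.9 × 0.5043)).
= √(61,560,000 / 5.4974) ≈ 3346.347.

Q* ≈ 3,346 bottles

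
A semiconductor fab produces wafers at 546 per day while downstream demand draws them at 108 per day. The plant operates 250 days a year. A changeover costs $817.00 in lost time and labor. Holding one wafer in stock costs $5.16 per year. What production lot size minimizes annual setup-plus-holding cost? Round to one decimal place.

Q* ≈ 3,264.7 wafers

Annual demand D = 108 × 250 = 27,000.
Production build-up factor (1 − d/p) = 1 − 108/546 = 0.8022.
Q* = √(2DS / (H(1 − d/p))) = √(2 × 27,000 × 817 / (5.16 × 0.8022)).
= √(44,118,000 / 4.1393) ≈ 3264.693.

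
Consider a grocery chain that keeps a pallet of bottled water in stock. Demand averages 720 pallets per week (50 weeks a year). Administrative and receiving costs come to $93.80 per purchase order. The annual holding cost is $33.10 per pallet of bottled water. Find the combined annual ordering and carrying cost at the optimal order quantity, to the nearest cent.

TC* ≈ $14,951.39

Annual demand D = 720 × 50 = 36,000.
EOQ = √(2DS/H) = √(2 × 36,000 × 93.8 / 33.1) ≈ 451.70.
At Q*, ordering cost (D/Q*)S equals holding cost (Q*/2)H, each = √(DSH/2).
Minimum total = √(2DSH) = √(2 × 36,000 × 93.8 × 33.1) ≈ 14951.393.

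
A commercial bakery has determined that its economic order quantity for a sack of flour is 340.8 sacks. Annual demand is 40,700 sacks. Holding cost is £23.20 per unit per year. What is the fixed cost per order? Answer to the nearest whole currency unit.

S ≈ £33

Invert the EOQ relation Q*² = 2DS/H.
From Q* = √(2DS/H): S = Q*²H / (2D) = 340.8² × 23.2 / (2 × 40,700) = 33.1026.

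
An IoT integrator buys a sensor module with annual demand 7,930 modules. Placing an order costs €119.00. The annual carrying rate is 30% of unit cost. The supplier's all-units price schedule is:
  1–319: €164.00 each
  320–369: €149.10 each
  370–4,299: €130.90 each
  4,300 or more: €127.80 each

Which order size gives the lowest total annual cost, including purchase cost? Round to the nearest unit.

Q* ≈ 370 modules

Holding cost per unit per year at price C is H = 0.30·C.
Candidates are each tier's EOQ (if it falls in that tier) and each price-break quantity.
EOQ at €164.00 = 195.9 (feasible in tier 1): TC = 7,930×€164.00 + (7,930/195.9)×119 + (195.9/2)×0.30×€164.00 = €1,310,156.24.
EOQ at €149.10 = 205.4 < 320, so use break Q=320: TC = 7,930×€149.10 + (7,930/320.0)×119 + (320.0/2)×0.30×€149.10 = €1,192,468.77.
EOQ at €130.90 = 219.2 < 370, so use break Q=370: TC = 7,930×€130.90 + (7,930/370.0)×119 + (370.0/2)×0.30×€130.90 = €1,047,852.41.
EOQ at €127.80 = 221.9 < 4300, so use break Q=4300: TC = 7,930×€127.80 + (7,930/4300.0)×119 + (4300.0/2)×0.30×€127.80 = €1,096,104.46.
Lowest total cost is €1,047,852.41 at Q = 370.0.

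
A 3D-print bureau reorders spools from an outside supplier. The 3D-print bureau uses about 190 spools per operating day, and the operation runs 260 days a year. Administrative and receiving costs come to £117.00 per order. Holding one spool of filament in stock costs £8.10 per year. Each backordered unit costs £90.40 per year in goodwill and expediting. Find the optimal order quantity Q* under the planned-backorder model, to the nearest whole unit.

Q* ≈ 1,247 spools

Annual demand D = 190 × 260 = 49,400.
With planned backorders, Q* = √(2DS/H) · √((H+B)/B).
√(2DS/H) = √(2 × 49,400 × 117 / 8.1) = 1194.618.
√((H+B)/B) = √((8.1+90.4)/90.4) = 1.0438.
Q* ≈ 1246.989.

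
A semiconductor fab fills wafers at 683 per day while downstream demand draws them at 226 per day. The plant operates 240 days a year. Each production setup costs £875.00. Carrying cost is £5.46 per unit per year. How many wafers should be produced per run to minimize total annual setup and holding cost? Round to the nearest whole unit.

Annual demand D = 226 × 240 = 54,240.
Production build-up factor (1 − d/p) = 1 − 226/683 = 0.6691.
Q* = √(2DS / (H(1 − d/p))) = √(2 × 54,240 × 875 / (5.46 × 0.6691)).
= √(94,920,000 / 3.6533) ≈ 5097.237.

Q* ≈ 5,097 wafers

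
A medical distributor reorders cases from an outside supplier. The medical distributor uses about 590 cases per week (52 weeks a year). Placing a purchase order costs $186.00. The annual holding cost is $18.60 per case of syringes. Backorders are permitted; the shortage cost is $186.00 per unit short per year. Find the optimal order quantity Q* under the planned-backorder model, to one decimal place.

Q* ≈ 821.6 cases

Annual demand D = 590 × 52 = 30,680.
With planned backorders, Q* = √(2DS/H) · √((H+B)/B).
√(2DS/H) = √(2 × 30,680 × 186 / 18.6) = 783.326.
√((H+B)/B) = √((18.6+186)/186) = 1.0488.
Q* ≈ 821.559.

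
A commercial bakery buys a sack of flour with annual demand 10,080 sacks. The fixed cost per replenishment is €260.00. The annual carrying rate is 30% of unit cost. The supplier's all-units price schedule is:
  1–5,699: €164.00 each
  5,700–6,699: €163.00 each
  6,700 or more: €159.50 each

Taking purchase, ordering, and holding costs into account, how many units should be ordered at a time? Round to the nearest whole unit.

Q* ≈ 326 sacks

Holding cost per unit per year at price C is H = 0.30·C.
Candidates are each tier's EOQ (if it falls in that tier) and each price-break quantity.
EOQ at €164.00 = 326.4 (feasible in tier 1): TC = 10,080×€164.00 + (10,080/326.4)×260 + (326.4/2)×0.30×€164.00 = €1,669,178.85.
EOQ at €163.00 = 327.4 < 5700, so use break Q=5700: TC = 10,080×€163.00 + (10,080/5700.0)×260 + (5700.0/2)×0.30×€163.00 = €1,782,864.79.
EOQ at €159.50 = 331.0 < 6700, so use break Q=6700: TC = 10,080×€159.50 + (10,080/6700.0)×260 + (6700.0/2)×0.30×€159.50 = €1,768,448.66.
Lowest total cost is €1,669,178.85 at Q = 326.4.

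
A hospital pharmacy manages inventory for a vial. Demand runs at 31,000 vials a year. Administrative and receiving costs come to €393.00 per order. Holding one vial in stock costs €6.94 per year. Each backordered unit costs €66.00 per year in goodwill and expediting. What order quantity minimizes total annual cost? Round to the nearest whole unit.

With planned backorders, Q* = √(2DS/H) · √((H+B)/B).
√(2DS/H) = √(2 × 31,000 × 393 / 6.94) = 1873.753.
√((H+B)/B) = √((6.94+66)/66) = 1.0513.
Q* ≈ 1969.805.

Q* ≈ 1,970 vials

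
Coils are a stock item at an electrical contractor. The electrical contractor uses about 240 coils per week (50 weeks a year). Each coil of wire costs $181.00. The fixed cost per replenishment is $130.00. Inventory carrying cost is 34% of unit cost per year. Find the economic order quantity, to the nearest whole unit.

Annual demand D = 240 × 50 = 12,000.
Holding cost H = 0.34 × $181.00 = $61.5400 per unit per year.
EOQ = √(2DS / H) = √(2 × 12,000 × 130 / 61.54).
= √(3,120,000 / 61.54) = √50,698.7325 ≈ 225.164.

Q* ≈ 225 coils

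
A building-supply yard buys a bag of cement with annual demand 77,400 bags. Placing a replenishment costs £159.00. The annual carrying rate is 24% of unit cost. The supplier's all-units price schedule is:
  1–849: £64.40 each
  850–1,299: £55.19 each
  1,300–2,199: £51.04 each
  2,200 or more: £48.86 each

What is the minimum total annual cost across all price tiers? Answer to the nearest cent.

Holding cost per unit per year at price C is H = 0.24·C.
Candidates are each tier's EOQ (if it falls in that tier) and each price-break quantity.
Tier 1 (£64.40): EOQ = 1261.9 exceeds tier's upper bound 849, so this tier is dominated.
Tier 2 (£55.19): EOQ = 1363.2 exceeds tier's upper bound 1299, so this tier is dominated.
EOQ at £51.04 = 1417.5 (feasible in tier 3): TC = 77,400×£51.04 + (77,400/1417.5)×159 + (1417.5/2)×0.24×£51.04 = £3,967,859.81.
EOQ at £48.86 = 1448.8 < 2200, so use break Q=2200: TC = 77,400×£48.86 + (77,400/2200.0)×159 + (2200.0/2)×0.24×£48.86 = £3,800,256.95.
Lowest total cost among the candidates is at Q = 2200.0.

TC* ≈ £3,800,256.95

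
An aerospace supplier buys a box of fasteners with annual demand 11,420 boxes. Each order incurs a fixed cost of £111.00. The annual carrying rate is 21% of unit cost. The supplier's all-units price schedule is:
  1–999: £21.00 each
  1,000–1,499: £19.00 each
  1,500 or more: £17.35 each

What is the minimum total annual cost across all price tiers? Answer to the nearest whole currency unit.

Holding cost per unit per year at price C is H = 0.21·C.
Evaluate total cost at each tier's feasible EOQ or, if the EOQ is below the tier, at the tier's minimum quantity.
EOQ at £21.00 = 758.2 (feasible in tier 1): TC = 11,420×£21.00 + (11,420/758.2)×111 + (758.2/2)×0.21×£21.00 = £243,163.71.
EOQ at £19.00 = 797.1 < 1000, so use break Q=1000: TC = 11,420×£19.00 + (11,420/1000.0)×111 + (1000.0/2)×0.21×£19.00 = £220,242.62.
EOQ at £17.35 = 834.2 < 1500, so use break Q=1500: TC = 11,420×£17.35 + (11,420/1500.0)×111 + (1500.0/2)×0.21×£17.35 = £201,714.71.
Lowest total cost among the candidates is at Q = 1500.0.

TC* ≈ £201,715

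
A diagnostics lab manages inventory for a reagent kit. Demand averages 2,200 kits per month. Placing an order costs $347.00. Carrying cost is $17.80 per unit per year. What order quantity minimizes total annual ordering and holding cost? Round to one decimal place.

Q* ≈ 1,014.5 kits

Annual demand D = 2,200 × 12 = 26,400.
EOQ = √(2DS / H) = √(2 × 26,400 × 347 / 17.8).
= √(18,321,600 / 17.8) = √1,029,303.3708 ≈ 1014.546.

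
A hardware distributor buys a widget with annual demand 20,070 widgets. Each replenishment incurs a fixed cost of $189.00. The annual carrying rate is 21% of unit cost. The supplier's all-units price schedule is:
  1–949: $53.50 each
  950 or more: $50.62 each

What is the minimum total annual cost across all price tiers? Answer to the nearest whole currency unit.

TC* ≈ $1,024,986

Holding cost per unit per year at price C is H = 0.21·C.
Evaluate total cost at each tier's feasible EOQ or, if the EOQ is below the tier, at the tier's minimum quantity.
EOQ at $53.50 = 821.7 (feasible in tier 1): TC = 20,070×$53.50 + (20,070/821.7)×189 + (821.7/2)×0.21×$53.50 = $1,082,977.22.
EOQ at $50.62 = 844.8 < 950, so use break Q=950: TC = 20,070×$50.62 + (20,070/950.0)×189 + (950.0/2)×0.21×$50.62 = $1,024,985.62.
Lowest total cost among the candidates is at Q = 950.0.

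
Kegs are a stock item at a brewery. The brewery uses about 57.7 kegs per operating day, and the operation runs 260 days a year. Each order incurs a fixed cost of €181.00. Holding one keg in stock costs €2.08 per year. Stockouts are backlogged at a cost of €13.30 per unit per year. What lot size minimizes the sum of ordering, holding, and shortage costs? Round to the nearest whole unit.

Annual demand D = 57.7 × 260 = 15,002.
With planned backorders, Q* = √(2DS/H) · √((H+B)/B).
√(2DS/H) = √(2 × 15,002 × 181 / 2.08) = 1615.836.
√((H+B)/B) = √((2.08+13.3)/13.3) = 1.0754.
Q* ≈ 1737.599.

Q* ≈ 1,738 kegs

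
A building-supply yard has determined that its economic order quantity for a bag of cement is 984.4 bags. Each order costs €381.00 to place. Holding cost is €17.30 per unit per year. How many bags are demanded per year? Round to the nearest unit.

The basic EOQ model gives Q* = √(2DS/H); rearrange for the unknown.
From Q* = √(2DS/H): D = Q*²H / (2S) = 984.4² × 17.3 / (2 × 381) = 22000.591.

D ≈ 22,001 bags per year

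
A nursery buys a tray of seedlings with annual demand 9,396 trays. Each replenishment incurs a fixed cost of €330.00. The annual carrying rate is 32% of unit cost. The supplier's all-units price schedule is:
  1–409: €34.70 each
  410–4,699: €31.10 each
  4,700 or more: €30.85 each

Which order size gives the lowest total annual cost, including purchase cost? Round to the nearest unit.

Q* ≈ 789 trays

Holding cost per unit per year at price C is H = 0.32·C.
For each price level, check whether its EOQ is feasible; otherwise the best quantity at that price is the breakpoint.
Tier 1 (€34.70): EOQ = 747.3 exceeds tier's upper bound 409, so this tier is dominated.
EOQ at €31.10 = 789.4 (feasible in tier 2): TC = 9,396×€31.10 + (9,396/789.4)×330 + (789.4/2)×0.32×€31.10 = €300,071.55.
EOQ at €30.85 = 792.6 < 4700, so use break Q=4700: TC = 9,396×€30.85 + (9,396/4700.0)×330 + (4700.0/2)×0.32×€30.85 = €313,725.52.
Lowest total cost is €300,071.55 at Q = 789.4.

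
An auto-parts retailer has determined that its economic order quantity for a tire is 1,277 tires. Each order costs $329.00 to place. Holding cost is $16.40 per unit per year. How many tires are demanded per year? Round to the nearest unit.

Squaring Q* = √(2DS/H) gives Q*² = 2DS/H.
From Q* = √(2DS/H): D = Q*²H / (2S) = 1,277² × 16.4 / (2 × 329) = 40644.309.

D ≈ 40,644 tires per year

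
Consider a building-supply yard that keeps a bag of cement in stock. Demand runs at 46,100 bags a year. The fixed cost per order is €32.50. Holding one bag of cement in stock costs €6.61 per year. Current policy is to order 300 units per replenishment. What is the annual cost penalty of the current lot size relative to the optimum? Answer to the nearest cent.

Extra cost ≈ €1,535.18 per year

EOQ = √(2DS/H) = √(2 × 46,100 × 32.5 / 6.61) ≈ 673.30.
Cost at Q* = (D/Q*)S + (Q*/2)H = √(2DSH) ≈ €4,450.49.
Cost at Q = 300: (46,100/300)×32.5 + (300/2)×6.61 = €4,994.17 + €991.50 = €5,985.67.
Excess = €5,985.67 − €4,450.49 = €1,535.18.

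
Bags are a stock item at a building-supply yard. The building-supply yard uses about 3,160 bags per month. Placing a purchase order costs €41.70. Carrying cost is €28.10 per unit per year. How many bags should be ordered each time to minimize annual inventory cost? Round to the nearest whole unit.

Annual demand D = 3,160 × 12 = 37,920.
EOQ = √(2DS / H) = √(2 × 37,920 × 41.7 / 28.1).
= √(3,162,528 / 28.1) = √112,545.4804 ≈ 335.478.

Q* ≈ 335 bags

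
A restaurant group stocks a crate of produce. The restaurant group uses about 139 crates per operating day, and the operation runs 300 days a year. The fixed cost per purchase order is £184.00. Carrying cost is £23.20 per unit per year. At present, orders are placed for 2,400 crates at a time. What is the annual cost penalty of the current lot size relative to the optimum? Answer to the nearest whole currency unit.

Extra cost ≈ £12,169 per year

Annual demand D = 139 × 300 = 41,700.
EOQ = √(2DS/H) = √(2 × 41,700 × 184 / 23.2) ≈ 813.29.
Cost at Q* = (D/Q*)S + (Q*/2)H = √(2DSH) ≈ £18,868.44.
Cost at Q = 2,400: (41,700/2,400)×184 + (2,400/2)×23.2 = £3,197.00 + £27,840.00 = £31,037.00.
Excess = £31,037.00 − £18,868.44 = £12,168.56.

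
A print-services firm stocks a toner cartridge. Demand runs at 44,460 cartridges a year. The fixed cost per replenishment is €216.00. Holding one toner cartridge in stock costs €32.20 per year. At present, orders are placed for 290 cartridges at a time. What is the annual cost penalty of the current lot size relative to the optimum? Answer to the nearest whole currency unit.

EOQ = √(2DS/H) = √(2 × 44,460 × 216 / 32.2) ≈ 772.32.
Cost at Q* = (D/Q*)S + (Q*/2)H = √(2DSH) ≈ €24,868.78.
Cost at Q = 290: (44,460/290)×216 + (290/2)×32.2 = €33,115.03 + €4,669.00 = €37,784.03.
Excess = €37,784.03 − €24,868.78 = €12,915.25.

Extra cost ≈ €12,915 per year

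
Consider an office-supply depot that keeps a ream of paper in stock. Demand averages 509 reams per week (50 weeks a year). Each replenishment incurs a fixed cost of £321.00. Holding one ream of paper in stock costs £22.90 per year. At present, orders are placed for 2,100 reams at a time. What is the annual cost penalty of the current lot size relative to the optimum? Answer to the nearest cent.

Extra cost ≈ £8,591.98 per year

Annual demand D = 509 × 50 = 25,450.
EOQ = √(2DS/H) = √(2 × 25,450 × 321 / 22.9) ≈ 844.68.
Cost at Q* = (D/Q*)S + (Q*/2)H = √(2DSH) ≈ £19,343.24.
Cost at Q = 2,100: (25,450/2,100)×321 + (2,100/2)×22.9 = £3,890.21 + £24,045.00 = £27,935.21.
Excess = £27,935.21 − £19,343.24 = £8,591.98.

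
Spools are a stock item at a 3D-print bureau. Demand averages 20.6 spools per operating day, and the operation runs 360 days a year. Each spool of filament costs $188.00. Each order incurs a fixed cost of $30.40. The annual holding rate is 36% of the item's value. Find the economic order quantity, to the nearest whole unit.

Annual demand D = 20.6 × 360 = 7,416.
Holding cost H = 0.36 × $188.00 = $67.6800 per unit per year.
EOQ = √(2DS / H) = √(2 × 7,416 × 30.4 / 67.68).
= √(450,892.8 / 67.68) = √6,662.1277 ≈ 81.622.

Q* ≈ 82 spools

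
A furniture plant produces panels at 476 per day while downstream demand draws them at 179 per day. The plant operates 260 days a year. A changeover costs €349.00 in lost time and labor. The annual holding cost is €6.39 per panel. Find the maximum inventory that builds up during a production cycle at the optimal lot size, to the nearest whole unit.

Annual demand D = 179 × 260 = 46,540.
Production build-up factor (1 − d/p) = 1 − 179/476 = 0.6239.
Q* = √(2DS / (H(1 − d/p))) = √(2 × 46,540 × 349 / (6.39 × 0.6239)).
= √(32,484,920 / 3.987) ≈ 2854.406.
Maximum inventory = Q*(1 − d/p) = 2854.406 × 0.6239 ≈ 1781.005.

I_max ≈ 1,781 panels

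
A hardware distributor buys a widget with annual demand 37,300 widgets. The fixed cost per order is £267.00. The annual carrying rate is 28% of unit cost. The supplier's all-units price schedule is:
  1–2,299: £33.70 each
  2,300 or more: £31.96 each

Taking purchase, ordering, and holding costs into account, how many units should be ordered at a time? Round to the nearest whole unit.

Holding cost per unit per year at price C is H = 0.28·C.
Evaluate total cost at each tier's feasible EOQ or, if the EOQ is below the tier, at the tier's minimum quantity.
EOQ at £33.70 = 1452.9 (feasible in tier 1): TC = 37,300×£33.70 + (37,300/1452.9)×267 + (1452.9/2)×0.28×£33.70 = £1,270,719.42.
EOQ at £31.96 = 1491.9 < 2300, so use break Q=2300: TC = 37,300×£31.96 + (37,300/2300.0)×267 + (2300.0/2)×0.28×£31.96 = £1,206,729.16.
Lowest total cost is £1,206,729.16 at Q = 2300.0.

Q* ≈ 2,300 widgets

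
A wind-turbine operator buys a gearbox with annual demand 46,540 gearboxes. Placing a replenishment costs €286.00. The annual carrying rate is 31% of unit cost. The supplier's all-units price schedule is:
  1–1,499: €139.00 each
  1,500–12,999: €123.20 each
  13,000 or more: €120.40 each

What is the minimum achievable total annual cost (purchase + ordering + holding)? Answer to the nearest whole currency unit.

Holding cost per unit per year at price C is H = 0.31·C.
Evaluate total cost at each tier's feasible EOQ or, if the EOQ is below the tier, at the tier's minimum quantity.
EOQ at €139.00 = 786.0 (feasible in tier 1): TC = 46,540×€139.00 + (46,540/786.0)×286 + (786.0/2)×0.31×€139.00 = €6,502,928.77.
EOQ at €123.20 = 834.9 < 1500, so use break Q=1500: TC = 46,540×€123.20 + (46,540/1500.0)×286 + (1500.0/2)×0.31×€123.20 = €5,771,245.63.
EOQ at €120.40 = 844.5 < 13000, so use break Q=13000: TC = 46,540×€120.40 + (46,540/13000.0)×286 + (13000.0/2)×0.31×€120.40 = €5,847,045.88.
Lowest total cost among the candidates is at Q = 1500.0.

TC* ≈ €5,771,246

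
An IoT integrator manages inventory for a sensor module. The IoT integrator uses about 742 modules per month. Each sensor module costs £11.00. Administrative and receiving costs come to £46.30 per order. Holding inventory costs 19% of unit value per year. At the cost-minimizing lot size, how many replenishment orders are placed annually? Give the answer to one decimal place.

Annual demand D = 742 × 12 = 8,904.
Holding cost H = 0.19 × £11.00 = £2.0900 per unit per year.
The optimal lot size = √(2DS/H) = √(2 × 8,904 × 46.3 / 2.09) ≈ 628.09.
Orders per year = D / Q* = 8,904 / 628.09 ≈ 14.176.

N ≈ 14.2 orders per year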